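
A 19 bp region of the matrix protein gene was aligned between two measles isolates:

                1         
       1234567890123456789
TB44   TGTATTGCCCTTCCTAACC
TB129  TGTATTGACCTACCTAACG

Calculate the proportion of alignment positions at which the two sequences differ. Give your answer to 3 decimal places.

0.158

Mismatches occur at site 8 (C→A), site 12 (T→A), site 19 (C→G).
There are 3 differences over 19 sites, so p = 3/19 = 0.158.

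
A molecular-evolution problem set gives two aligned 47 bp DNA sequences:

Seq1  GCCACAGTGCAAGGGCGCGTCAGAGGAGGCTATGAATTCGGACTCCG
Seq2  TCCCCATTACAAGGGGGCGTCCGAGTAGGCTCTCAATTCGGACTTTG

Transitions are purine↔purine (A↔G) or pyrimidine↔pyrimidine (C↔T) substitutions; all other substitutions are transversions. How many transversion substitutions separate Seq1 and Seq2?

Mismatches occur at site 1 (G→T, transversion), site 4 (A→C, transversion), site 7 (G→T, transversion), site 9 (G→A, transition), site 16 (C→G, transversion), site 22 (A→C, transversion), site 26 (G→T, transversion), site 32 (A→C, transversion), site 34 (G→C, transversion), site 45 (C→T, transition), site 46 (C→T, transition).
Of the 11 differences, 3 transitions and 8 transversions, so the answer is 8.

8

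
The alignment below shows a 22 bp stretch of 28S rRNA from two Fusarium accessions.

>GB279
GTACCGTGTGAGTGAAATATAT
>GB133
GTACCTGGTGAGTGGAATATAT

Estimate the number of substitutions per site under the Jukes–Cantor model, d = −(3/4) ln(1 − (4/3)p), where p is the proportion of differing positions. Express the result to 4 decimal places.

0.1505

Mismatches occur at site 6 (G→T), site 7 (T→G), site 15 (A→G).
p = 3/22 = 0.136364.
d = −0.75 · ln(1 − (4/3)·0.136364) = −0.75 · ln(0.818181) = −0.75 · (-0.200672) = 0.1505.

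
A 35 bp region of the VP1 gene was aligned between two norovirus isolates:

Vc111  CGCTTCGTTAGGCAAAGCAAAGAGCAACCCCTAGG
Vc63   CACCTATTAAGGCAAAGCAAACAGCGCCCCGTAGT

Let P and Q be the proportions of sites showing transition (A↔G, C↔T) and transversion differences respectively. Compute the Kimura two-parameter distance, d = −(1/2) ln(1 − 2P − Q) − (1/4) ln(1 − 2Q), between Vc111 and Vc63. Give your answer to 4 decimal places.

Differing sites — 2:G/A (Ti); 4:T/C (Ti); 6:C/A (Tv); 7:G/T (Tv); 9:T/A (Tv); 22:G/C (Tv); 26:A/G (Ti); 27:A/C (Tv); 31:C/G (Tv); 35:G/T (Tv).
Of the 10 differences, 3 transitions and 7 transversions over 35 sites: P = 3/35 = 0.085714, Q = 7/35 = 0.200000.
d = −0.5·ln(0.628572) − 0.25·ln(0.600000) = −0.5·(-0.464305) − 0.25·(-0.510826) = 0.3599.

0.3599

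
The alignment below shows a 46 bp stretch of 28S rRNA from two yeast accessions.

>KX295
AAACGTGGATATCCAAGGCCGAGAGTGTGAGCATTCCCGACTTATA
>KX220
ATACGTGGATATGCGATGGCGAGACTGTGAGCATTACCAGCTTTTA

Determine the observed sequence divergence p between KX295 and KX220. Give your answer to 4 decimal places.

The sequences differ at positions 2 (A/T), 13 (C/G), 15 (A/G), 17 (G/T), 19 (C/G), 25 (G/C), 36 (C/A), 39 (G/A), 40 (A/G), 44 (A/T).
There are 10 differences over 46 sites, so p = 10/46 = 0.2174.

0.2174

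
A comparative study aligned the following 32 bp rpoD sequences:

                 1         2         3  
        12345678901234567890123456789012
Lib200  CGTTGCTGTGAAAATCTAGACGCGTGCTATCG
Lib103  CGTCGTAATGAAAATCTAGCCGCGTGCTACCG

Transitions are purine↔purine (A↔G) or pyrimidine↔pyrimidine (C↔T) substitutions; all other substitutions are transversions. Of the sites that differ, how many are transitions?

Differing sites — 4:T/C (Ti); 6:C/T (Ti); 7:T/A (Tv); 8:G/A (Ti); 20:A/C (Tv); 30:T/C (Ti).
Of the 6 differences, 4 transitions and 2 transversions, so the answer is 4.

4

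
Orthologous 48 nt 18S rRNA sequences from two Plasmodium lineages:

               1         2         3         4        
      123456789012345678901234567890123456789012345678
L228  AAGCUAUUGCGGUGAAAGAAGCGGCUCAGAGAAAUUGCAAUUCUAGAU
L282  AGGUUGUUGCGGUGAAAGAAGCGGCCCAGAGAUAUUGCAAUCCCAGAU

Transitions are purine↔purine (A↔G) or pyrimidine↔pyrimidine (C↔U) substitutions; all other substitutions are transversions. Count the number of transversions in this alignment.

1

Differing sites — 2:A/G (Ti); 4:C/U (Ti); 6:A/G (Ti); 26:U/C (Ti); 33:A/U (Tv); 42:U/C (Ti); 44:U/C (Ti).
Of the 7 differences, 6 transitions and 1 transversion, so the answer is 1.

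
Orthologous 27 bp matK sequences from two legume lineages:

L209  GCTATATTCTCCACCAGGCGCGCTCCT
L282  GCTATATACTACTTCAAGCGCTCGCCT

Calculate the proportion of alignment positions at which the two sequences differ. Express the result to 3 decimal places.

0.259

Differing sites — 8:T/A; 11:C/A; 13:A/T; 14:C/T; 17:G/A; 22:G/T; 24:T/G.
There are 7 differences over 27 sites, so p = 7/27 = 0.259.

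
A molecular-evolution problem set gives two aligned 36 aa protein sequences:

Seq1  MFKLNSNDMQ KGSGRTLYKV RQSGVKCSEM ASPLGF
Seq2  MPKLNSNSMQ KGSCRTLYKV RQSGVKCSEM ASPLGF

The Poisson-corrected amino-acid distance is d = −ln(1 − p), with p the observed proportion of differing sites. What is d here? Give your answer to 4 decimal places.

The sequences differ at positions 2 (F/P), 8 (D/S), 14 (G/C).
p = 3/36 = 0.083333.
d = −ln(1 − 0.083333) = −ln(0.916667) = 0.0870.

0.0870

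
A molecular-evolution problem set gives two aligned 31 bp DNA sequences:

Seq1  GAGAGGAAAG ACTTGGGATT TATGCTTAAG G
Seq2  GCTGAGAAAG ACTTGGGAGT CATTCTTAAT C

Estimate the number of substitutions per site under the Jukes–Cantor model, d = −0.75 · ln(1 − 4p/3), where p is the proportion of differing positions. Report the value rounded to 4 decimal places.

0.3672

Mismatches occur at site 2 (A↔C), site 3 (G↔T), site 4 (A↔G), site 5 (G↔A), site 19 (T↔G), site 21 (T↔C), site 24 (G↔T), site 30 (G↔T), site 31 (G↔C).
p = 9/31 = 0.290323.
d = −0.75 · ln(1 − (4/3)·0.290323) = −0.75 · ln(0.612903) = −0.75 · (-0.489549) = 0.3672.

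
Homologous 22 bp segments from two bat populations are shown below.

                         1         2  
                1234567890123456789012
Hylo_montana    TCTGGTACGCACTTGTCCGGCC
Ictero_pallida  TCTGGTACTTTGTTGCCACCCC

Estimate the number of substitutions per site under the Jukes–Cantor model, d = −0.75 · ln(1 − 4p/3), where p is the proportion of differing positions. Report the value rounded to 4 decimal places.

Differing sites — 9:G/T; 10:C/T; 11:A/T; 12:C/G; 16:T/C; 18:C/A; 19:G/C; 20:G/C.
p = 8/22 = 0.363636.
d = −0.75 · ln(1 − (4/3)·0.363636) = −0.75 · ln(0.515152) = −0.75 · (-0.663293) = 0.4975.

0.4975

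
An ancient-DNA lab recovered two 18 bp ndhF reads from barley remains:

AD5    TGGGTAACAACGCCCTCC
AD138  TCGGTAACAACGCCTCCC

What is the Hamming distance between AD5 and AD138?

The sequences differ at positions 2 (G/C), 15 (C/T), 16 (T/C).
That gives 3 mismatches out of 18 aligned sites, so the Hamming distance is 3.

3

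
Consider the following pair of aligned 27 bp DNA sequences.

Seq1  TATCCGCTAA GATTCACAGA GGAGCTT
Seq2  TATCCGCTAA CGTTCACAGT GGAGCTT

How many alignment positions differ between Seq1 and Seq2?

3

Mismatches occur at site 11 (G→C), site 12 (A→G), site 20 (A→T).
That gives 3 mismatches out of 27 aligned sites, so the Hamming distance is 3.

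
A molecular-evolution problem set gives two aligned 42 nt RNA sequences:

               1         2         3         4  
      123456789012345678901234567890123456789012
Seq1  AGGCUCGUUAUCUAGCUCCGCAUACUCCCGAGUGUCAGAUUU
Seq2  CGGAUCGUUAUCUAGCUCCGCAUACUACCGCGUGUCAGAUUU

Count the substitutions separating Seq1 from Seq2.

Mismatches occur at site 1 (A→C), site 4 (C→A), site 27 (C→A), site 31 (A→C).
That gives 4 mismatches out of 42 aligned sites, so the Hamming distance is 4.

4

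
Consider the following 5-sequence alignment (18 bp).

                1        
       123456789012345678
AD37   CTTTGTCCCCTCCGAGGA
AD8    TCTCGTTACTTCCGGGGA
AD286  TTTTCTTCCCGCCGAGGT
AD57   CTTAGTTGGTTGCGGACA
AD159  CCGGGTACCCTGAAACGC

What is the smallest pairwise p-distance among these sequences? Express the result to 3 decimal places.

Pairwise Hamming distances:
  AD37 vs AD8: 7
  AD37 vs AD286: 5
  AD37 vs AD57: 9
  AD37 vs AD159: 9
  AD8 vs AD286: 8
  AD8 vs AD57: 8
  AD8 vs AD159: 12
  AD286 vs AD57: 12
  AD286 vs AD159: 12
  AD57 vs AD159: 13
The smallest is 5 mismatches, between AD37 and AD286; p = 5/18 = 0.278.

0.278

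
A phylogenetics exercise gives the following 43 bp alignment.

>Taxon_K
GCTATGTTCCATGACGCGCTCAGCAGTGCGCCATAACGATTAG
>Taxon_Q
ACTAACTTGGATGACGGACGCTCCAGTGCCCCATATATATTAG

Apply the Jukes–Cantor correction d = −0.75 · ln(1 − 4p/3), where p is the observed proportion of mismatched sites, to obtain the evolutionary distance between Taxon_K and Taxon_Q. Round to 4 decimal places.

Mismatches occur at site 1 (G→A), site 5 (T→A), site 6 (G→C), site 9 (C→G), site 10 (C→G), site 17 (C→G), site 18 (G→A), site 20 (T→G), site 22 (A→T), site 23 (G→C), site 30 (G→C), site 36 (A→T), site 37 (C→A), site 38 (G→T).
p = 14/43 = 0.325581.
d = −0.75 · ln(1 − (4/3)·0.325581) = −0.75 · ln(0.565892) = −0.75 · (-0.569352) = 0.4270.

0.4270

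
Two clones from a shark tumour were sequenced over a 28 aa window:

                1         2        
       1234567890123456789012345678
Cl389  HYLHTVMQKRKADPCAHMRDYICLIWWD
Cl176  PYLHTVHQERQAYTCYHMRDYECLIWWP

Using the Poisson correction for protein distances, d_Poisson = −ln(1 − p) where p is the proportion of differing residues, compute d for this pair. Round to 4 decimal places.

The sequences differ at positions 1 (H/P), 7 (M/H), 9 (K/E), 11 (K/Q), 13 (D/Y), 14 (P/T), 16 (A/Y), 22 (I/E), 28 (D/P).
p = 9/28 = 0.321429.
d = −ln(1 − 0.321429) = −ln(0.678571) = 0.3878.

0.3878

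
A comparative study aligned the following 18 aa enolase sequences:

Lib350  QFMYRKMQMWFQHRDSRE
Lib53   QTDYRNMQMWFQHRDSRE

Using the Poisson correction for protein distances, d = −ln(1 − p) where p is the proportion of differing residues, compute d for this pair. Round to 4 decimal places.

0.1823

Differing sites — 2:F/T; 3:M/D; 6:K/N.
p = 3/18 = 0.166667.
d = −ln(1 − 0.166667) = −ln(0.833333) = 0.1823.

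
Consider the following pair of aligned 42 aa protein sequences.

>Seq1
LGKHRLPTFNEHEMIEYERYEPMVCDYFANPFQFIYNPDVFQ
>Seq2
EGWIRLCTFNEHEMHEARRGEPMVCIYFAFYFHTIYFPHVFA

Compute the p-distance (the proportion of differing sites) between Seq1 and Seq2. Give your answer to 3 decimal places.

0.381

Mismatches occur at site 1 (L→E), site 3 (K→W), site 4 (H→I), site 7 (P→C), site 15 (I→H), site 17 (Y→A), site 18 (E→R), site 20 (Y→G), site 26 (D→I), site 30 (N→F), site 31 (P→Y), site 33 (Q→H), site 34 (F→T), site 37 (N→F), site 39 (D→H), site 42 (Q→A).
There are 16 differences over 42 sites, so p = 16/42 = 0.381.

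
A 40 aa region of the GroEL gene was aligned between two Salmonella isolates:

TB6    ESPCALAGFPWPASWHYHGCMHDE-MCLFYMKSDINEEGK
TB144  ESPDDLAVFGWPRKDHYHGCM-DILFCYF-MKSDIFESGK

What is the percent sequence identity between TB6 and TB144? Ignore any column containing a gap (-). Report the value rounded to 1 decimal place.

Excluding the 3 gap columns leaves 37 comparable sites.
Mismatches occur at site 4 (C/D), site 5 (A/D), site 8 (G/V), site 10 (P/G), site 13 (A/R), site 14 (S/K), site 15 (W/D), site 24 (E/I), site 26 (M/F), site 28 (L/Y), site 36 (N/F), site 38 (E/S).
25 of the 37 comparable sites match, so the percent identity is 25/37 × 100 = 67.6%.

67.6%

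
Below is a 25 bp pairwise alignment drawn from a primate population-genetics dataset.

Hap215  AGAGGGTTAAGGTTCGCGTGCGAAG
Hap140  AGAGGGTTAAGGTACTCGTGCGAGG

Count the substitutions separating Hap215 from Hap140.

Mismatches occur at site 14 (T/A), site 16 (G/T), site 24 (A/G).
That gives 3 mismatches out of 25 aligned sites, so the Hamming distance is 3.

3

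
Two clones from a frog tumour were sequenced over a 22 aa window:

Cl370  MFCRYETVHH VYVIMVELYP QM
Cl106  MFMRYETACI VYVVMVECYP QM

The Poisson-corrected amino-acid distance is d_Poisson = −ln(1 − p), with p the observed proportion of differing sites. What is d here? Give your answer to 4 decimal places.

0.3185

The sequences differ at positions 3 (C/M), 8 (V/A), 9 (H/C), 10 (H/I), 14 (I/V), 18 (L/C).
p = 6/22 = 0.272727.
d = −ln(1 − 0.272727) = −ln(0.727273) = 0.3185.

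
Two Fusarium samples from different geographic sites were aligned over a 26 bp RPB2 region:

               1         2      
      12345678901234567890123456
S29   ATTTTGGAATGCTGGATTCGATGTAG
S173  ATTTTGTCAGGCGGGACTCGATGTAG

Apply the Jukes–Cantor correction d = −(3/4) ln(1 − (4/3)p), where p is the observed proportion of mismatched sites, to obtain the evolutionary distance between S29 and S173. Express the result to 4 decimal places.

0.2222

The sequences differ at positions 7 (G/T), 8 (A/C), 10 (T/G), 13 (T/G), 17 (T/C).
p = 5/26 = 0.192308.
d = −0.75 · ln(1 − (4/3)·0.192308) = −0.75 · ln(0.743589) = −0.75 · (-0.296267) = 0.2222.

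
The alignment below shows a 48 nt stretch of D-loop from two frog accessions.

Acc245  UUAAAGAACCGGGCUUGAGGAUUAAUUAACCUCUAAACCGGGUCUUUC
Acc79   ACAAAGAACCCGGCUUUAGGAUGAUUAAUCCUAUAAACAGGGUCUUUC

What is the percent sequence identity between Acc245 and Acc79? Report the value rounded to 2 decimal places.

79.17%

Differing sites — 1:U/A; 2:U/C; 11:G/C; 17:G/U; 23:U/G; 25:A/U; 27:U/A; 29:A/U; 33:C/A; 39:C/A.
38 of the 48 sites match, so the percent identity is 38/48 × 100 = 79.17%.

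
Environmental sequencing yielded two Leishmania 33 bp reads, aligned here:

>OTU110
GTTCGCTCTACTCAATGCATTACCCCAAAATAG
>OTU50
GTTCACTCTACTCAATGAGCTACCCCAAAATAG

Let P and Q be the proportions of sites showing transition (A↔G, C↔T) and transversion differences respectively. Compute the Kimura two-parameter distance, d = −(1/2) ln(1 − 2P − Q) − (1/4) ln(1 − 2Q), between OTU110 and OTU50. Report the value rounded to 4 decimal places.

0.1348

Differing sites — 5:G/A (Ti); 18:C/A (Tv); 19:A/G (Ti); 20:T/C (Ti).
Of the 4 differences, 3 transitions and 1 transversion over 33 sites: P = 3/33 = 0.090909, Q = 1/33 = 0.030303.
d = −0.5·ln(0.787879) − 0.25·ln(0.939394) = −0.5·(-0.238411) − 0.25·(-0.062520) = 0.1348.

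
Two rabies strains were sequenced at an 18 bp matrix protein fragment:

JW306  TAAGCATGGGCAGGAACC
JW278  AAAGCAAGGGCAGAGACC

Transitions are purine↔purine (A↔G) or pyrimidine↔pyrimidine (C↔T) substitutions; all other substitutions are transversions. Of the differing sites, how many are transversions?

The sequences differ at positions 1 (T/A, transversion), 7 (T/A, transversion), 14 (G/A, transition), 15 (A/G, transition).
Of the 4 differences, 2 transitions and 2 transversions, so the answer is 2.

2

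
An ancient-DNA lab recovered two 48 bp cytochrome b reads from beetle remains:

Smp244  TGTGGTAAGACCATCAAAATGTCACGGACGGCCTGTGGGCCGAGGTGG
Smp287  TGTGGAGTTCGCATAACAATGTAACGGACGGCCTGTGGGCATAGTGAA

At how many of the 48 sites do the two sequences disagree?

Differing sites — 6:T/A; 7:A/G; 8:A/T; 9:G/T; 10:A/C; 11:C/G; 15:C/A; 17:A/C; 23:C/A; 41:C/A; 42:G/T; 45:G/T; 46:T/G; 47:G/A; 48:G/A.
That gives 15 mismatches out of 48 aligned sites, so the Hamming distance is 15.

15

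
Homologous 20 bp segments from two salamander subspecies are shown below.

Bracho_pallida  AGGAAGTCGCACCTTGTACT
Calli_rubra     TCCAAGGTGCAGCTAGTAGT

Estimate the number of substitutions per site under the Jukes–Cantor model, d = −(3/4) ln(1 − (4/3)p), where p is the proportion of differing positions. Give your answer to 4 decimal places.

0.5716

Mismatches occur at site 1 (A→T), site 2 (G→C), site 3 (G→C), site 7 (T→G), site 8 (C→T), site 12 (C→G), site 15 (T→A), site 19 (C→G).
p = 8/20 = 0.400000.
d = −0.75 · ln(1 − (4/3)·0.400000) = −0.75 · ln(0.466667) = −0.75 · (-0.762139) = 0.5716.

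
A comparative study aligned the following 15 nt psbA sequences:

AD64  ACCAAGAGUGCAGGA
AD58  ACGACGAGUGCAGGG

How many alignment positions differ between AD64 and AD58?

3

The sequences differ at positions 3 (C/G), 5 (A/C), 15 (A/G).
That gives 3 mismatches out of 15 aligned sites, so the Hamming distance is 3.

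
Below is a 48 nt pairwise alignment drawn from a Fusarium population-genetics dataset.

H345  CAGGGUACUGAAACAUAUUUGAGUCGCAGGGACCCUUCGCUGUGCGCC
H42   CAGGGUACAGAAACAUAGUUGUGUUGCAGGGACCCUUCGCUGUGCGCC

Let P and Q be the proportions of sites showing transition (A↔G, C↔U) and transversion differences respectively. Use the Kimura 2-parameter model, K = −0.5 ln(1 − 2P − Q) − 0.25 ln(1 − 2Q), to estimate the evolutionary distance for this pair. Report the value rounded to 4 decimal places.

0.0884

The sequences differ at positions 9 (U/A, transversion), 18 (U/G, transversion), 22 (A/U, transversion), 25 (C/U, transition).
Of the 4 differences, 1 transition and 3 transversions over 48 sites: P = 1/48 = 0.020833, Q = 3/48 = 0.062500.
d = −0.5·ln(0.895834) − 0.25·ln(0.875000) = −0.5·(-0.110000) − 0.25·(-0.133531) = 0.0884.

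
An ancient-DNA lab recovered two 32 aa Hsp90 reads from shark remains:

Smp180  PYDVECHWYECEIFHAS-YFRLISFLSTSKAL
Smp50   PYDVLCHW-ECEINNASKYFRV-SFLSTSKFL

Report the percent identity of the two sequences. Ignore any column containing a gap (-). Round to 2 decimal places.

Excluding the 3 gap columns leaves 29 comparable sites.
The sequences differ at positions 5 (E/L), 14 (F/N), 15 (H/N), 22 (L/V), 31 (A/F).
24 of the 29 comparable sites match, so the percent identity is 24/29 × 100 = 82.76%.

82.76%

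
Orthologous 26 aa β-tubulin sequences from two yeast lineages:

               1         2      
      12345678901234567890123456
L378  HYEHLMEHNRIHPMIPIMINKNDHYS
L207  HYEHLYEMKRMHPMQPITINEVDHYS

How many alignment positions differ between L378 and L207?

The sequences differ at positions 6 (M/Y), 8 (H/M), 9 (N/K), 11 (I/M), 15 (I/Q), 18 (M/T), 21 (K/E), 22 (N/V).
That gives 8 mismatches out of 26 aligned sites, so the Hamming distance is 8.

8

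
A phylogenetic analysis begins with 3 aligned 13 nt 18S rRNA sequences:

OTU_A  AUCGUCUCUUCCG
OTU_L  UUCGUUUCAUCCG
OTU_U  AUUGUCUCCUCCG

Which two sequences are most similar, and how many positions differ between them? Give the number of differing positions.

Pairwise Hamming distances:
  OTU_A vs OTU_L: 3
  OTU_A vs OTU_U: 2
  OTU_L vs OTU_U: 4
The smallest is 2, between OTU_A and OTU_U.

2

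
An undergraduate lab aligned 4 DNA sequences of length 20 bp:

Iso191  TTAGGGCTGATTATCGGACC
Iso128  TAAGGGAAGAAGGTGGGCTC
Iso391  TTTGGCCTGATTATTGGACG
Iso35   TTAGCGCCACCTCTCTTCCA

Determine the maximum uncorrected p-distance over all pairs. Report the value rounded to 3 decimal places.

0.700

Pairwise Hamming distances:
  Iso191 vs Iso128: 9
  Iso191 vs Iso391: 4
  Iso191 vs Iso35: 10
  Iso128 vs Iso391: 12
  Iso128 vs Iso35: 14
  Iso391 vs Iso35: 13
The largest is 14 mismatches, between Iso128 and Iso35; p = 14/20 = 0.700.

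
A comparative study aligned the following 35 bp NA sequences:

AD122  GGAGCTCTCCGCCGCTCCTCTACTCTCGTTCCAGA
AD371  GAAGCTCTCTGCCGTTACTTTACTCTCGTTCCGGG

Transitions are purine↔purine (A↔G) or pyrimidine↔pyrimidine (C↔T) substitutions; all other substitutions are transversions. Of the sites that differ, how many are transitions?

Mismatches occur at site 2 (G/A, transition), site 10 (C/T, transition), site 15 (C/T, transition), site 17 (C/A, transversion), site 20 (C/T, transition), site 33 (A/G, transition), site 35 (A/G, transition).
Of the 7 differences, 6 transitions and 1 transversion, so the answer is 6.

6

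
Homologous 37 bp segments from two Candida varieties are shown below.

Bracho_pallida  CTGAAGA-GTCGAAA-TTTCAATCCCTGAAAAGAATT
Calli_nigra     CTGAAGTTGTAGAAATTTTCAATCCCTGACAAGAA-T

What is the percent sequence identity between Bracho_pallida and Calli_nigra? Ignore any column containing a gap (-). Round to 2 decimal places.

Excluding the 3 gap columns leaves 34 comparable sites.
Mismatches occur at site 7 (A→T), site 11 (C→A), site 30 (A→C).
31 of the 34 comparable sites match, so the percent identity is 31/34 × 100 = 91.18%.

91.18%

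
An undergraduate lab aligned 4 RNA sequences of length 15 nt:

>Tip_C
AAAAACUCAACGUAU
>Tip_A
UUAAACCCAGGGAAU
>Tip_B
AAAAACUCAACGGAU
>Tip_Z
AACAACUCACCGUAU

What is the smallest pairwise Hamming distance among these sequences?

1

Pairwise Hamming distances:
  Tip_C vs Tip_A: 6
  Tip_C vs Tip_B: 1
  Tip_C vs Tip_Z: 2
  Tip_A vs Tip_B: 6
  Tip_A vs Tip_Z: 7
  Tip_B vs Tip_Z: 3
The smallest is 1, between Tip_C and Tip_B.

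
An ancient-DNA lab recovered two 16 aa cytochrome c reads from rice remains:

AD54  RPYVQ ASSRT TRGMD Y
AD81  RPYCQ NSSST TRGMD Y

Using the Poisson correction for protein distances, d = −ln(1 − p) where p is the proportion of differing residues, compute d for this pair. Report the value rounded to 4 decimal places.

0.2076

Differing sites — 4:V/C; 6:A/N; 9:R/S.
p = 3/16 = 0.187500.
d = −ln(1 − 0.187500) = −ln(0.812500) = 0.2076.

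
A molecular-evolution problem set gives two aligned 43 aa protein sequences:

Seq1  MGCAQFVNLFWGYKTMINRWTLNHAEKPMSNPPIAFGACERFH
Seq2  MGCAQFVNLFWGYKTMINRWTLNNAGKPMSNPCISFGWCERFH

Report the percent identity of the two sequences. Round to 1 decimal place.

88.4%

Differing sites — 24:H/N; 26:E/G; 33:P/C; 35:A/S; 38:A/W.
38 of the 43 sites match, so the percent identity is 38/43 × 100 = 88.4%.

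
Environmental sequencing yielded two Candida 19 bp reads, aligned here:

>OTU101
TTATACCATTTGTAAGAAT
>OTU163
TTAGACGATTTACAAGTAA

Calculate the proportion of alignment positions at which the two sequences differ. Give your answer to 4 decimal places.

0.3158

Differing sites — 4:T/G; 7:C/G; 12:G/A; 13:T/C; 17:A/T; 19:T/A.
There are 6 differences over 19 sites, so p = 6/19 = 0.3158.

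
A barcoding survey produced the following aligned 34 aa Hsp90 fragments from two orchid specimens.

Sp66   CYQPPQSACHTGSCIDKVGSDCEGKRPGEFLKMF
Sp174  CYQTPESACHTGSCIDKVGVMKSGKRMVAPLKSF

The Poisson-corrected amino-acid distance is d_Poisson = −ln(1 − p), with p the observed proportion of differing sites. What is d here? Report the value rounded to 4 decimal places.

0.3909

Mismatches occur at site 4 (P→T), site 6 (Q→E), site 20 (S→V), site 21 (D→M), site 22 (C→K), site 23 (E→S), site 27 (P→M), site 28 (G→V), site 29 (E→A), site 30 (F→P), site 33 (M→S).
p = 11/34 = 0.323529.
d = −ln(1 − 0.323529) = −ln(0.676471) = 0.3909.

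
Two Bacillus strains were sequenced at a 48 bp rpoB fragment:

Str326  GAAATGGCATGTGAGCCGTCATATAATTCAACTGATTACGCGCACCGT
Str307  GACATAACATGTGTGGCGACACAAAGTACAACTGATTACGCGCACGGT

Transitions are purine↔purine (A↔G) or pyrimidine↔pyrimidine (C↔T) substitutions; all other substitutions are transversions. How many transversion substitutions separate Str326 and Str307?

Mismatches occur at site 3 (A→C, transversion), site 6 (G→A, transition), site 7 (G→A, transition), site 14 (A→T, transversion), site 16 (C→G, transversion), site 19 (T→A, transversion), site 22 (T→C, transition), site 24 (T→A, transversion), site 26 (A→G, transition), site 28 (T→A, transversion), site 46 (C→G, transversion).
Of the 11 differences, 4 transitions and 7 transversions, so the answer is 7.

7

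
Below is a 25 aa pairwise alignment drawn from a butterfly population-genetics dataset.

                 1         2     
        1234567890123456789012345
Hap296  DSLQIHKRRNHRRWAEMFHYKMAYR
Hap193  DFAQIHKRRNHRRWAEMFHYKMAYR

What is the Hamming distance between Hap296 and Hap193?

2

The sequences differ at positions 2 (S/F), 3 (L/A).
That gives 2 mismatches out of 25 aligned sites, so the Hamming distance is 2.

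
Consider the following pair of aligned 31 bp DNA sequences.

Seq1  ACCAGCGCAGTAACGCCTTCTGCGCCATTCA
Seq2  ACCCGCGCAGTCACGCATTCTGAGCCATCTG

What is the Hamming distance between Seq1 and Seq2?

Mismatches occur at site 4 (A/C), site 12 (A/C), site 17 (C/A), site 23 (C/A), site 29 (T/C), site 30 (C/T), site 31 (A/G).
That gives 7 mismatches out of 31 aligned sites, so the Hamming distance is 7.

7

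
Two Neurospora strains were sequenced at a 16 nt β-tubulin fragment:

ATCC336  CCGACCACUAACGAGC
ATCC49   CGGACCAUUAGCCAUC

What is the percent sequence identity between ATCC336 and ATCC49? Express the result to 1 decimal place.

The sequences differ at positions 2 (C/G), 8 (C/U), 11 (A/G), 13 (G/C), 15 (G/U).
11 of the 16 sites match, so the percent identity is 11/16 × 100 = 68.8%.

68.8%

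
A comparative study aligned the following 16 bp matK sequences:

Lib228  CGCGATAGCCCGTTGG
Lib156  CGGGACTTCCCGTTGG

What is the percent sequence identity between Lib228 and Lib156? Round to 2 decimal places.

Mismatches occur at site 3 (C→G), site 6 (T→C), site 7 (A→T), site 8 (G→T).
12 of the 16 sites match, so the percent identity is 12/16 × 100 = 75.00%.

75.00%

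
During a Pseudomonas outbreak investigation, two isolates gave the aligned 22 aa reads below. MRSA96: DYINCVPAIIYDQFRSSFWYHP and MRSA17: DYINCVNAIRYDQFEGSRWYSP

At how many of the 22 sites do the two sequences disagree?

6

Mismatches occur at site 7 (P↔N), site 10 (I↔R), site 15 (R↔E), site 16 (S↔G), site 18 (F↔R), site 21 (H↔S).
That gives 6 mismatches out of 22 aligned sites, so the Hamming distance is 6.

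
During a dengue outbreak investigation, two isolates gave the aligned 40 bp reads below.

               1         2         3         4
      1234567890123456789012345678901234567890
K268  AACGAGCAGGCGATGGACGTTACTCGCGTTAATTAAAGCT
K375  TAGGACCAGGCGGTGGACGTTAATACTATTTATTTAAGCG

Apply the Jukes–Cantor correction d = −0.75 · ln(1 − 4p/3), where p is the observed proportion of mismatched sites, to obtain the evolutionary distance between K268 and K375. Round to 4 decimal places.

0.3831

The sequences differ at positions 1 (A/T), 3 (C/G), 6 (G/C), 13 (A/G), 23 (C/A), 25 (C/A), 26 (G/C), 27 (C/T), 28 (G/A), 31 (A/T), 35 (A/T), 40 (T/G).
p = 12/40 = 0.300000.
d = −0.75 · ln(1 − (4/3)·0.300000) = −0.75 · ln(0.600000) = −0.75 · (-0.510826) = 0.3831.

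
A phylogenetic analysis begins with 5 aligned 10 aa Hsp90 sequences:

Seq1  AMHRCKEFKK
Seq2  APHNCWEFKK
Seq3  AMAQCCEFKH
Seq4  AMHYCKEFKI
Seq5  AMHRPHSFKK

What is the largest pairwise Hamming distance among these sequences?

6

Pairwise Hamming distances:
  Seq1 vs Seq2: 3
  Seq1 vs Seq3: 4
  Seq1 vs Seq4: 2
  Seq1 vs Seq5: 3
  Seq2 vs Seq3: 5
  Seq2 vs Seq4: 4
  Seq2 vs Seq5: 5
  Seq3 vs Seq4: 4
  Seq3 vs Seq5: 6
  Seq4 vs Seq5: 5
The largest is 6, between Seq3 and Seq5.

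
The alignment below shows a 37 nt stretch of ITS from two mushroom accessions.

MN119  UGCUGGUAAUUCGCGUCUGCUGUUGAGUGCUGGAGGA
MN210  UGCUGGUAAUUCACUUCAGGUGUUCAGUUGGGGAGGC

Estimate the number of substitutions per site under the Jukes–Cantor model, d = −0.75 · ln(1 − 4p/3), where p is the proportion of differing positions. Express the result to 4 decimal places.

Mismatches occur at site 13 (G↔A), site 15 (G↔U), site 18 (U↔A), site 20 (C↔G), site 25 (G↔C), site 29 (G↔U), site 30 (C↔G), site 31 (U↔G), site 37 (A↔C).
p = 9/37 = 0.243243.
d = −0.75 · ln(1 − (4/3)·0.243243) = −0.75 · ln(0.675676) = −0.75 · (-0.392042) = 0.2940.

0.2940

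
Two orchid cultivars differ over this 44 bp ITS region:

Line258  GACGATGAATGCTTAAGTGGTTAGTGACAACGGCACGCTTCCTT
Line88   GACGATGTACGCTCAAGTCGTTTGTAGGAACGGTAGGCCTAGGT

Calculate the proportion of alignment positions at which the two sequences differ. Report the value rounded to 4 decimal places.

Mismatches occur at site 8 (A→T), site 10 (T→C), site 14 (T→C), site 19 (G→C), site 23 (A→T), site 26 (G→A), site 27 (A→G), site 28 (C→G), site 34 (C→T), site 36 (C→G), site 39 (T→C), site 41 (C→A), site 42 (C→G), site 43 (T→G).
There are 14 differences over 44 sites, so p = 14/44 = 0.3182.

0.3182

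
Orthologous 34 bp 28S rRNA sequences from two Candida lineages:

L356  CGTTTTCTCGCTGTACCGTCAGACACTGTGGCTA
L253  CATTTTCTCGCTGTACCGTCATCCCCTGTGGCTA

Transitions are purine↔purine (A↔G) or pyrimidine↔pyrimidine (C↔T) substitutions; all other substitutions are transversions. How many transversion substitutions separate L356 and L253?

3

The sequences differ at positions 2 (G/A, transition), 22 (G/T, transversion), 23 (A/C, transversion), 25 (A/C, transversion).
Of the 4 differences, 1 transition and 3 transversions, so the answer is 3.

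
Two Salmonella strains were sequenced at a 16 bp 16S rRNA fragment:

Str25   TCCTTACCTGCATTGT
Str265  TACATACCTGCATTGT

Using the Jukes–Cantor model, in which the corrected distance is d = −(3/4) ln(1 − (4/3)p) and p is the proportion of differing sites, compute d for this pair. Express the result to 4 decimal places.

0.1367

Differing sites — 2:C/A; 4:T/A.
p = 2/16 = 0.125000.
d = −0.75 · ln(1 − (4/3)·0.125000) = −0.75 · ln(0.833333) = −0.75 · (-0.182322) = 0.1367.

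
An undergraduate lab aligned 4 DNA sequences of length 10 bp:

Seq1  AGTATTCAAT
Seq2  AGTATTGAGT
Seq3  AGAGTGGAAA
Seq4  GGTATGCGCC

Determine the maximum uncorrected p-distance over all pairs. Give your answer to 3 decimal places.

0.700

Pairwise Hamming distances:
  Seq1 vs Seq2: 2
  Seq1 vs Seq3: 5
  Seq1 vs Seq4: 5
  Seq2 vs Seq3: 5
  Seq2 vs Seq4: 6
  Seq3 vs Seq4: 7
The largest is 7 mismatches, between Seq3 and Seq4; p = 7/10 = 0.700.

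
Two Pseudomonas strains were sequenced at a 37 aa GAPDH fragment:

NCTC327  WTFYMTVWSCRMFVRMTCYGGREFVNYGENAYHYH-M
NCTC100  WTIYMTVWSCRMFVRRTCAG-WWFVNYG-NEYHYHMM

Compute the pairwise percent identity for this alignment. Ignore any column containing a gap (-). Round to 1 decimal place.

82.4%

Excluding the 3 gap columns leaves 34 comparable sites.
Mismatches occur at site 3 (F/I), site 16 (M/R), site 19 (Y/A), site 22 (R/W), site 23 (E/W), site 31 (A/E).
28 of the 34 comparable sites match, so the percent identity is 28/34 × 100 = 82.4%.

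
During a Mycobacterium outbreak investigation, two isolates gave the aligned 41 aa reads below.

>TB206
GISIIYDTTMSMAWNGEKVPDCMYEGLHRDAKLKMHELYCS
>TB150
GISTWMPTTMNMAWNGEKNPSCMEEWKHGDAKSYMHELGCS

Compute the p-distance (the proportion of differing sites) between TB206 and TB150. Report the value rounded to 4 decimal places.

Mismatches occur at site 4 (I↔T), site 5 (I↔W), site 6 (Y↔M), site 7 (D↔P), site 11 (S↔N), site 19 (V↔N), site 21 (D↔S), site 24 (Y↔E), site 26 (G↔W), site 27 (L↔K), site 29 (R↔G), site 33 (L↔S), site 34 (K↔Y), site 39 (Y↔G).
There are 14 differences over 41 sites, so p = 14/41 = 0.3415.

0.3415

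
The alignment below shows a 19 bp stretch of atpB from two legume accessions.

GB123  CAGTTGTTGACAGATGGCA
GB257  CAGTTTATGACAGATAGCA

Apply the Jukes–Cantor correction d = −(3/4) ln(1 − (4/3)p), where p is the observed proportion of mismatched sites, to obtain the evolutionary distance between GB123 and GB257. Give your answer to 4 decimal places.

The sequences differ at positions 6 (G/T), 7 (T/A), 16 (G/A).
p = 3/19 = 0.157895.
d = −0.75 · ln(1 − (4/3)·0.157895) = −0.75 · ln(0.789473) = −0.75 · (-0.236390) = 0.1773.

0.1773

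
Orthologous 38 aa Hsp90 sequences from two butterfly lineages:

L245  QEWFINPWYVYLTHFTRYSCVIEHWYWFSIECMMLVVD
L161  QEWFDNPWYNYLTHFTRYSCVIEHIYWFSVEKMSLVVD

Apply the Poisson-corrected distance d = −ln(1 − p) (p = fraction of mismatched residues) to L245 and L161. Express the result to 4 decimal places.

0.1719

Differing sites — 5:I/D; 10:V/N; 25:W/I; 30:I/V; 32:C/K; 34:M/S.
p = 6/38 = 0.157895.
d = −ln(1 − 0.157895) = −ln(0.842105) = 0.1719.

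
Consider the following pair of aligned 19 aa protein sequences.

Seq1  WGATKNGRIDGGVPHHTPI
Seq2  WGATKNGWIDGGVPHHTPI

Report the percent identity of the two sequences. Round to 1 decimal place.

Differing sites — 8:R/W.
18 of the 19 sites match, so the percent identity is 18/19 × 100 = 94.7%.

94.7%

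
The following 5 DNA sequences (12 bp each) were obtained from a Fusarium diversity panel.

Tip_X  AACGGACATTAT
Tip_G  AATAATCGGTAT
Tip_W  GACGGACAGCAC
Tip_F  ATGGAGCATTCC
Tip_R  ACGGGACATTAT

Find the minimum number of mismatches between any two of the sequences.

Pairwise Hamming distances:
  Tip_X vs Tip_G: 6
  Tip_X vs Tip_W: 4
  Tip_X vs Tip_F: 6
  Tip_X vs Tip_R: 2
  Tip_G vs Tip_W: 8
  Tip_G vs Tip_F: 8
  Tip_G vs Tip_R: 7
  Tip_W vs Tip_F: 8
  Tip_W vs Tip_R: 6
  Tip_F vs Tip_R: 5
The smallest is 2, between Tip_X and Tip_R.

2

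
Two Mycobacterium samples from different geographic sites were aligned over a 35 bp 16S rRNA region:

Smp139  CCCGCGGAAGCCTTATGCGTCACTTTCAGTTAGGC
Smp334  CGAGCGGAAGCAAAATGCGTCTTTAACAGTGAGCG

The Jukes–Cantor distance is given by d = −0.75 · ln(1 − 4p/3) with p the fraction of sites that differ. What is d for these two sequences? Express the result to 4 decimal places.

Differing sites — 2:C/G; 3:C/A; 12:C/A; 13:T/A; 14:T/A; 22:A/T; 23:C/T; 25:T/A; 26:T/A; 31:T/G; 34:G/C; 35:C/G.
p = 12/35 = 0.342857.
d = −0.75 · ln(1 − (4/3)·0.342857) = −0.75 · ln(0.542857) = −0.75 · (-0.610909) = 0.4582.

0.4582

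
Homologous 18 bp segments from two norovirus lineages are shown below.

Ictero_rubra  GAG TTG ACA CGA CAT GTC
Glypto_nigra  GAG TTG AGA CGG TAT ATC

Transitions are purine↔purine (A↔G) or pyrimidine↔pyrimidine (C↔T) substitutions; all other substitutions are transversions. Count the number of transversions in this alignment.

The sequences differ at positions 8 (C/G, transversion), 12 (A/G, transition), 13 (C/T, transition), 16 (G/A, transition).
Of the 4 differences, 3 transitions and 1 transversion, so the answer is 1.

1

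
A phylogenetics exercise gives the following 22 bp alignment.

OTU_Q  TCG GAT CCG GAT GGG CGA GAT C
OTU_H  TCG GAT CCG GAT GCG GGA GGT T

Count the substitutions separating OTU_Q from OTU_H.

Mismatches occur at site 14 (G↔C), site 16 (C↔G), site 20 (A↔G), site 22 (C↔T).
That gives 4 mismatches out of 22 aligned sites, so the Hamming distance is 4.

4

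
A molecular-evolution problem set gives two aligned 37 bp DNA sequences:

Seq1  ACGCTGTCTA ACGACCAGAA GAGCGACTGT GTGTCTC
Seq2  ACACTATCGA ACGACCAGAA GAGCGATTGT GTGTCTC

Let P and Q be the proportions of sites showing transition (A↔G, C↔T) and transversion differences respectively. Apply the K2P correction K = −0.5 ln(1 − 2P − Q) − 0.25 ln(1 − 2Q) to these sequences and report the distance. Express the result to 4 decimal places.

0.1188

Mismatches occur at site 3 (G↔A, transition), site 6 (G↔A, transition), site 9 (T↔G, transversion), site 27 (C↔T, transition).
Of the 4 differences, 3 transitions and 1 transversion over 37 sites: P = 3/37 = 0.081081, Q = 1/37 = 0.027027.
d = −0.5·ln(0.810811) − 0.25·ln(0.945946) = −0.5·(-0.209720) − 0.25·(-0.055570) = 0.1188.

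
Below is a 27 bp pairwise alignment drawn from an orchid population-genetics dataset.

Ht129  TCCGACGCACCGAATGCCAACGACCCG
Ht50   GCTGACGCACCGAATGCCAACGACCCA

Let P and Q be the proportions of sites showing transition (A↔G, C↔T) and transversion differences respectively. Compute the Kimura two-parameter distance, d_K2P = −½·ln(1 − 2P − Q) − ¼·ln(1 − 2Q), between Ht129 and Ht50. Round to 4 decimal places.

0.1216

Differing sites — 1:T/G (Tv); 3:C/T (Ti); 27:G/A (Ti).
Of the 3 differences, 2 transitions and 1 transversion over 27 sites: P = 2/27 = 0.074074, Q = 1/27 = 0.037037.
d = −0.5·ln(0.814815) − 0.25·ln(0.925926) = −0.5·(-0.204794) − 0.25·(-0.076961) = 0.1216.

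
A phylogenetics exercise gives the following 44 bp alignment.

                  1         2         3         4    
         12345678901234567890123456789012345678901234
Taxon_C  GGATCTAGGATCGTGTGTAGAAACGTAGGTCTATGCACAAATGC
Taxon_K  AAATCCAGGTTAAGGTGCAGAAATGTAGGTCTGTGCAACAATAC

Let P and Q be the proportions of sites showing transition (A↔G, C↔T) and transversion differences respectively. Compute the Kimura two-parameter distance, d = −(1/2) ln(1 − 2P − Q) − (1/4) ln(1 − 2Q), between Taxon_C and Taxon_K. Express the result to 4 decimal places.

Differing sites — 1:G/A (Ti); 2:G/A (Ti); 6:T/C (Ti); 10:A/T (Tv); 12:C/A (Tv); 13:G/A (Ti); 14:T/G (Tv); 18:T/C (Ti); 24:C/T (Ti); 33:A/G (Ti); 38:C/A (Tv); 39:A/C (Tv); 43:G/A (Ti).
Of the 13 differences, 8 transitions and 5 transversions over 44 sites: P = 8/44 = 0.181818, Q = 5/44 = 0.113636.
d = −0.5·ln(0.522728) − 0.25·ln(0.772728) = −0.5·(-0.648694) − 0.25·(-0.257828) = 0.3888.

0.3888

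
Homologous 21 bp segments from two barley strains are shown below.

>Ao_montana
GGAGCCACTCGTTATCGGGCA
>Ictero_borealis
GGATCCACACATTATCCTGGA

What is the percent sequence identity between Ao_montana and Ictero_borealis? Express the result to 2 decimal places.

71.43%

Mismatches occur at site 4 (G↔T), site 9 (T↔A), site 11 (G↔A), site 17 (G↔C), site 18 (G↔T), site 20 (C↔G).
15 of the 21 sites match, so the percent identity is 15/21 × 100 = 71.43%.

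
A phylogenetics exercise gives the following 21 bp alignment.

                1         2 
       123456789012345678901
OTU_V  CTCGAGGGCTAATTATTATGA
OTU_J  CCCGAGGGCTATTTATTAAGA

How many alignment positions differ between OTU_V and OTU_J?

3

The sequences differ at positions 2 (T/C), 12 (A/T), 19 (T/A).
That gives 3 mismatches out of 21 aligned sites, so the Hamming distance is 3.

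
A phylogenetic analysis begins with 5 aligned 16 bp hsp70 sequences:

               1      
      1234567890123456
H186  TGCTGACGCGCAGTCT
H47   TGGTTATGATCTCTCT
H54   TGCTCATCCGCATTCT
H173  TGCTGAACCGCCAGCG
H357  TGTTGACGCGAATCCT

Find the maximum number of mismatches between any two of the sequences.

10

Pairwise Hamming distances:
  H186 vs H47: 7
  H186 vs H54: 4
  H186 vs H173: 6
  H186 vs H357: 4
  H47 vs H54: 7
  H47 vs H173: 10
  H47 vs H357: 9
  H54 vs H173: 6
  H54 vs H357: 6
  H173 vs H357: 8
The largest is 10, between H47 and H173.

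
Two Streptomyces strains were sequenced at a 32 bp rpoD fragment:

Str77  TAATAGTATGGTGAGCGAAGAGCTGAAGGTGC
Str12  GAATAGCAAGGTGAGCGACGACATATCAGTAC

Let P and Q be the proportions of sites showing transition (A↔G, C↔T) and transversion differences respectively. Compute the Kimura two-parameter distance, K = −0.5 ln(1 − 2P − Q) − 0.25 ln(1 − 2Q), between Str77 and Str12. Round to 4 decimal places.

The sequences differ at positions 1 (T/G, transversion), 7 (T/C, transition), 9 (T/A, transversion), 19 (A/C, transversion), 22 (G/C, transversion), 23 (C/A, transversion), 25 (G/A, transition), 26 (A/T, transversion), 27 (A/C, transversion), 28 (G/A, transition), 31 (G/A, transition).
Of the 11 differences, 4 transitions and 7 transversions over 32 sites: P = 4/32 = 0.125000, Q = 7/32 = 0.218750.
d = −0.5·ln(0.531250) − 0.25·ln(0.562500) = −0.5·(-0.632523) − 0.25·(-0.575364) = 0.4601.

0.4601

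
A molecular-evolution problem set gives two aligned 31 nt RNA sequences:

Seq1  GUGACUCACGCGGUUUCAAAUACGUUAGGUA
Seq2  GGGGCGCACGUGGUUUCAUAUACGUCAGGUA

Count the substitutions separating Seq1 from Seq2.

Differing sites — 2:U/G; 4:A/G; 6:U/G; 11:C/U; 19:A/U; 26:U/C.
That gives 6 mismatches out of 31 aligned sites, so the Hamming distance is 6.

6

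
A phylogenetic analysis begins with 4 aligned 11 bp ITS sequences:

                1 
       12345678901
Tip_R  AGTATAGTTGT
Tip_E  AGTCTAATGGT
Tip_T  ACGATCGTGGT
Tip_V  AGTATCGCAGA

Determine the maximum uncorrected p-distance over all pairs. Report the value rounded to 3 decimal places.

0.545

Pairwise Hamming distances:
  Tip_R vs Tip_E: 3
  Tip_R vs Tip_T: 4
  Tip_R vs Tip_V: 4
  Tip_E vs Tip_T: 5
  Tip_E vs Tip_V: 6
  Tip_T vs Tip_V: 5
The largest is 6 mismatches, between Tip_E and Tip_V; p = 6/11 = 0.545.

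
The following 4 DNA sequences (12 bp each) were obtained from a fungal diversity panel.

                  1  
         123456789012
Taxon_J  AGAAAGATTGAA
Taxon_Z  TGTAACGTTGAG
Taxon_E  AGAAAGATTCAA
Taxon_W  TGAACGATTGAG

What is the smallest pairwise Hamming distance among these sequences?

Pairwise Hamming distances:
  Taxon_J vs Taxon_Z: 5
  Taxon_J vs Taxon_E: 1
  Taxon_J vs Taxon_W: 3
  Taxon_Z vs Taxon_E: 6
  Taxon_Z vs Taxon_W: 4
  Taxon_E vs Taxon_W: 4
The smallest is 1, between Taxon_J and Taxon_E.

1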